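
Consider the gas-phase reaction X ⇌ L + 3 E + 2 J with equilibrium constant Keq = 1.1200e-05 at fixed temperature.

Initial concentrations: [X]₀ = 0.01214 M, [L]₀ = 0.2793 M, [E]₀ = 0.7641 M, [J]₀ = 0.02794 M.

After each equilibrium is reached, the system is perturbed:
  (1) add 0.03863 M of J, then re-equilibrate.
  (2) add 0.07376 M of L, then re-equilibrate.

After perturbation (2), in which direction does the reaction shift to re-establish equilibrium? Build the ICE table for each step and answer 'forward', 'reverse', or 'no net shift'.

Direction: reverse

Q₀ = 0.008012 vs Keq = 1.1200e-05 ⇒ Q>K, reverse
Step 1:
                    X           L           E           J
  init        0.01214      0.2793      0.7641     0.02794
  Δ           0.01313    -0.01313     -0.0394    -0.02627
  eq          0.02527      0.2662      0.7247    0.001672
  solve Keq expr → x = -0.01313; check Q = 1.1200e-05
Then add 0.03863 M of J.
Step 2:
                    X           L           E           J
  init        0.02527      0.2662      0.7247      0.0403
  Δ           0.01886    -0.01886    -0.05657    -0.03771
  eq          0.04413      0.2473      0.6681    0.002589
  solve Keq expr → x = -0.01886; check Q = 1.1200e-05
Then add 0.07376 M of L.
Step 3:
                    X           L           E           J
  init        0.04413      0.3211      0.6681    0.002589
  Δ        1.5491e-04 -1.5491e-04 -4.6472e-04 -3.0981e-04
  eq          0.04429      0.3209      0.6677    0.002279
  solve Keq expr → x = -1.5491e-04; check Q = 1.1200e-05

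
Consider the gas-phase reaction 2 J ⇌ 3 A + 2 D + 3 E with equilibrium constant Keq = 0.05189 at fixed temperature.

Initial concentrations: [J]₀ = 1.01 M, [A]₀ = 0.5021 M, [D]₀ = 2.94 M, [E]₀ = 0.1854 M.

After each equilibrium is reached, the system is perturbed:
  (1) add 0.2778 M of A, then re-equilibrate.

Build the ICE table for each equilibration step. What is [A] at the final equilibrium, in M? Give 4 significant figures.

Q₀ = 0.006835 vs Keq = 0.05189 ⇒ Q<K, forward
Step 1:
                    J           A           D           E
  I              1.01      0.5021        2.94      0.1854
  C          -0.06692      0.1004     0.06692      0.1004
  E            0.9431      0.6025       3.007      0.2858
  solve Keq expr → x = 0.03346; check Q = 0.05189
Then add 0.2778 M of A.
Step 2:
                    J           A           D           E
  I            0.9431      0.8803       3.007      0.2858
  C           0.04384    -0.06575    -0.04384    -0.06575
  E            0.9869      0.8145       2.963        0.22
  solve Keq expr → x = -0.02192; check Q = 0.05189

[A]_eq = 0.8145 M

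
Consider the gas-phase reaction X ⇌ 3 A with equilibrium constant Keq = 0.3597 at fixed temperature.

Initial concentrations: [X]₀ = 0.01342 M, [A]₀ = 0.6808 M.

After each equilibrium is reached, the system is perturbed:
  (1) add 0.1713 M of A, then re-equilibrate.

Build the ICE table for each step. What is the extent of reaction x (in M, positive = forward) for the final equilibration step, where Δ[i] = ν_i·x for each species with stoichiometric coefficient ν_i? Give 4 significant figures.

x = -0.04434 M

Q₀ = 23.51 vs Keq = 0.3597 ⇒ Q>K, reverse
Step 1:
                   X          A
  Initial    0.01342     0.6808
  Change      0.1092    -0.3275
  Equil       0.1226     0.3533
  solve Keq expr → x = -0.1092; check Q = 0.3597
Then add 0.1713 M of A.
Step 2:
                   X          A
  Initial     0.1226     0.5246
  Change     0.04434     -0.133
  Equil       0.1669     0.3916
  solve Keq expr → x = -0.04434; check Q = 0.3597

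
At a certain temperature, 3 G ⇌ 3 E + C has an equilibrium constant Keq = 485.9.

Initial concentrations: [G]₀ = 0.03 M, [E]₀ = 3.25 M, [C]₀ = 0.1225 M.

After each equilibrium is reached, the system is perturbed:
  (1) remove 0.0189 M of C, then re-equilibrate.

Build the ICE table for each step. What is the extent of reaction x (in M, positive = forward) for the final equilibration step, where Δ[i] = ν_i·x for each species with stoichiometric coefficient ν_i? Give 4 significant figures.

x = 0.003776 M

Q₀ = 1.5575e+05 vs Keq = 485.9 ⇒ Q>K, reverse
Step 1:
                  G         E         C
  Initial      0.03      3.25    0.1225
  Change      0.138    -0.138  -0.04601
  Equil       0.168     3.112   0.07649
  solve Keq expr → x = -0.04601; check Q = 485.9
Then remove 0.0189 M of C.
Step 2:
                  G         E         C
  Initial     0.168     3.112   0.05759
  Change   -0.01133   0.01133  0.003776
  Equil      0.1567     3.123   0.06137
  solve Keq expr → x = 0.003776; check Q = 485.9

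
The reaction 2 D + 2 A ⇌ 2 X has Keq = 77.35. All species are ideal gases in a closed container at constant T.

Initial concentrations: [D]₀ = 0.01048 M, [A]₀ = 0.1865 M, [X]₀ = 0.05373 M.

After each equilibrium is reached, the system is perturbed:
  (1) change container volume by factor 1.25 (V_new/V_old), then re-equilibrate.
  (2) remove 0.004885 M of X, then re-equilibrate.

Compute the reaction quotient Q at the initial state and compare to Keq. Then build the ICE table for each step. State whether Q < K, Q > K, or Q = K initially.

Q₀ = 755.7; Q > K (proceeds reverse)

Q₀ = 755.7 vs Keq = 77.35 ⇒ Q>K, reverse
Step 1:
                  D         A         X
  Initial   0.01048    0.1865   0.05373
  Change    0.01284   0.01284  -0.01284
  Equil     0.02332    0.1993   0.04089
  solve Keq expr → x = -0.006421; check Q = 77.35
Then change container volume by factor 1.25 (V_new/V_old).
Step 2:
                  D         A         X
  Initial   0.01866    0.1595   0.03271
  Change   0.002527  0.002527 -0.002527
  Equil     0.02118     0.162   0.03018
  solve Keq expr → x = -0.001264; check Q = 77.35
Then remove 0.004885 M of X.
Step 3:
                  D         A         X
  Initial   0.02118     0.162    0.0253
  Change  -0.001883 -0.001883  0.001883
  Equil      0.0193    0.1601   0.02718
  solve Keq expr → x = 9.4140e-04; check Q = 77.35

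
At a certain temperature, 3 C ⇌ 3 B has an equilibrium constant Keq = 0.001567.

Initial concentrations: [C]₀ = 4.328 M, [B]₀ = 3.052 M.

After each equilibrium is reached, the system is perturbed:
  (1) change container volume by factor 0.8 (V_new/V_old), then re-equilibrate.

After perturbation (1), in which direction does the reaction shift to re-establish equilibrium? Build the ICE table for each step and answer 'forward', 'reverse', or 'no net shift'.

Q₀ = 0.3507 vs Keq = 0.001567 ⇒ Q>K, reverse
Step 1:
                   C          B
  Initial      4.328      3.052
  Change       2.284     -2.284
  Equil        6.612      0.768
  solve Keq expr → x = -0.7613; check Q = 0.001567
Then change container volume by factor 0.8 (V_new/V_old).
Step 2:
                   C          B
  Initial      8.265       0.96
  Change           0          0
  Equil        8.265       0.96
  solve Keq expr → x = 0; check Q = 0.001567

Direction: no net shift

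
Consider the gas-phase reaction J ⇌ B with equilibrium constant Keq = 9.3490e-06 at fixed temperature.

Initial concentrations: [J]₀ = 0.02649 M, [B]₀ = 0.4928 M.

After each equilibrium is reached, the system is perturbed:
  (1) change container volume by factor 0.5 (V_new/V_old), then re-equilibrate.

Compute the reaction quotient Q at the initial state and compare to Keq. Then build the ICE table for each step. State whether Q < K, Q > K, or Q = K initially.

Q₀ = 18.6; Q > K (proceeds reverse)

Q₀ = 18.6 vs Keq = 9.3490e-06 ⇒ Q>K, reverse
Step 1:
                    J           B
  I           0.02649      0.4928
  C            0.4928     -0.4928
  E            0.5193  4.8548e-06
  solve Keq expr → x = -0.4928; check Q = 9.3490e-06
Then change container volume by factor 0.5 (V_new/V_old).
Step 2:
                    J           B
  I             1.039  9.7096e-06
  C                 0           0
  E             1.039  9.7096e-06
  solve Keq expr → x = 0; check Q = 9.3490e-06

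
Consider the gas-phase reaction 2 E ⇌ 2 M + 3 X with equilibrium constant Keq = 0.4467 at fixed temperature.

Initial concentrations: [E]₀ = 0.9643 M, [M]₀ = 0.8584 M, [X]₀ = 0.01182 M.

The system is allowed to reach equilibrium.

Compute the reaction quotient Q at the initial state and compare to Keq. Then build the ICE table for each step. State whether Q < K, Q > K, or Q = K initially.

Q₀ = 1.3086e-06 vs Keq = 0.4467 ⇒ Q<K, forward
Step 1:
                  E         M         X
  Initial    0.9643    0.8584   0.01182
  Change    -0.3283    0.3283    0.4925
  Equil       0.636     1.187    0.5043
  solve Keq expr → x = 0.1642; check Q = 0.4467

Q₀ = 1.3086e-06; Q < K (proceeds forward)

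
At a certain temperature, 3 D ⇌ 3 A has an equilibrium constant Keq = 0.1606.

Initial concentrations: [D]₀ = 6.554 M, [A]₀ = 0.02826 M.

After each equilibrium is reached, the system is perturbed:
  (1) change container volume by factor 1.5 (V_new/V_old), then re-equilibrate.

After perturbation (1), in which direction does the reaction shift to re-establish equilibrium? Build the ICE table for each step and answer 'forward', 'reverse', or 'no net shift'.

Direction: no net shift

Q₀ = 8.0167e-08 vs Keq = 0.1606 ⇒ Q<K, forward
Step 1:
                   D          A
  Initial      6.554    0.02826
  Change       -2.29       2.29
  Equil        4.264      2.318
  solve Keq expr → x = 0.7632; check Q = 0.1606
Then change container volume by factor 1.5 (V_new/V_old).
Step 2:
                   D          A
  Initial      2.843      1.545
  Change           0          0
  Equil        2.843      1.545
  solve Keq expr → x = 0; check Q = 0.1606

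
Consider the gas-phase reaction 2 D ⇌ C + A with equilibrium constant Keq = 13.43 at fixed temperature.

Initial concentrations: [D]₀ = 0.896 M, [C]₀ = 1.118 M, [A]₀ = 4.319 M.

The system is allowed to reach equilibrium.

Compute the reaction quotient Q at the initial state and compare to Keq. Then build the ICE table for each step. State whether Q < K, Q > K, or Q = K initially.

Q₀ = 6.015 vs Keq = 13.43 ⇒ Q<K, forward
Step 1:
                  D         C         A
  I           0.896     1.118     4.319
  C          -0.254     0.127     0.127
  E           0.642     1.245     4.446
  solve Keq expr → x = 0.127; check Q = 13.43

Q₀ = 6.015; Q < K (proceeds forward)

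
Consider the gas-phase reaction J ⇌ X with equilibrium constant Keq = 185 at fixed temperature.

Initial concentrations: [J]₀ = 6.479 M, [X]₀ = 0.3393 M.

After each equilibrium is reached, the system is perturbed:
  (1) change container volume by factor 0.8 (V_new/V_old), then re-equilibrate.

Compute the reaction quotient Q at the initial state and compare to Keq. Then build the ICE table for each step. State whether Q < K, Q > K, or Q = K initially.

Q₀ = 0.05237; Q < K (proceeds forward)

Q₀ = 0.05237 vs Keq = 185 ⇒ Q<K, forward
Step 1:
                  J         X
  Initial     6.479    0.3393
  Change     -6.442     6.442
  Equil     0.03666     6.782
  solve Keq expr → x = 6.442; check Q = 185
Then change container volume by factor 0.8 (V_new/V_old).
Step 2:
                  J         X
  Initial   0.04582     8.477
  Change          0         0
  Equil     0.04582     8.477
  solve Keq expr → x = 0; check Q = 185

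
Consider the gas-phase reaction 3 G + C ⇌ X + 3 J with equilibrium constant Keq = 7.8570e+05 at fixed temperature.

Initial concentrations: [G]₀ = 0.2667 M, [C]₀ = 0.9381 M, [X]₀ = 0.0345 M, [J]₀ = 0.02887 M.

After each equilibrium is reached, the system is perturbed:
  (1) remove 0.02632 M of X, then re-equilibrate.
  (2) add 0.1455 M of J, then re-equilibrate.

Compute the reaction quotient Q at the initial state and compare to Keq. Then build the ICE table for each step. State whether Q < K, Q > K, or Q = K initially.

Q₀ = 4.6649e-05 vs Keq = 7.8570e+05 ⇒ Q<K, forward
Step 1:
                    G           C           X           J
  I            0.2667      0.9381      0.0345     0.02887
  C            -0.265    -0.08834     0.08834       0.265
  E          0.001672      0.8498      0.1228      0.2939
  solve Keq expr → x = 0.08834; check Q = 7.8570e+05
Then remove 0.02632 M of X.
Step 2:
                    G           C           X           J
  I          0.001672      0.8498     0.09652      0.2939
  C       -1.2817e-04 -4.2724e-05  4.2724e-05  1.2817e-04
  E          0.001543      0.8497     0.09657       0.294
  solve Keq expr → x = 4.2724e-05; check Q = 7.8570e+05
Then add 0.1455 M of J.
Step 3:
                    G           C           X           J
  I          0.001543      0.8497     0.09657      0.4395
  C        7.5755e-04  2.5252e-04 -2.5252e-04 -7.5755e-04
  E          0.002301        0.85     0.09631      0.4388
  solve Keq expr → x = -2.5252e-04; check Q = 7.8570e+05

Q₀ = 4.6649e-05; Q < K (proceeds forward)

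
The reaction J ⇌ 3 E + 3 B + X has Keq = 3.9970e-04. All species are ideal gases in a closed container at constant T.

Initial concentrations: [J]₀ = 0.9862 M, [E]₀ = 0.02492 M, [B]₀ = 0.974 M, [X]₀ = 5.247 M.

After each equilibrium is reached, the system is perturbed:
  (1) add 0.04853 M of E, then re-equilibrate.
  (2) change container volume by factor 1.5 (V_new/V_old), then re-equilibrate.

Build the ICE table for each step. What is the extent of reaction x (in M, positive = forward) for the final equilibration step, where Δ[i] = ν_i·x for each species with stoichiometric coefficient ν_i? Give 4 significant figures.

x = 0.01117 M

Q₀ = 7.6079e-05 vs Keq = 3.9970e-04 ⇒ Q<K, forward
Step 1:
                   J          E          B          X
  Initial     0.9862    0.02492      0.974      5.247
  Change   -0.005845    0.01754    0.01754   0.005845
  Equil       0.9804    0.04246     0.9915      5.253
  solve Keq expr → x = 0.005845; check Q = 3.9970e-04
Then add 0.04853 M of E.
Step 2:
                   J          E          B          X
  Initial     0.9804    0.09099     0.9915      5.253
  Change     0.01539   -0.04618   -0.04618   -0.01539
  Equil       0.9957     0.0448     0.9454      5.237
  solve Keq expr → x = -0.01539; check Q = 3.9970e-04
Then change container volume by factor 1.5 (V_new/V_old).
Step 3:
                   J          E          B          X
  Initial     0.6638    0.02987     0.6302      3.492
  Change    -0.01117    0.03352    0.03352    0.01117
  Equil       0.6527    0.06339     0.6638      3.503
  solve Keq expr → x = 0.01117; check Q = 3.9970e-04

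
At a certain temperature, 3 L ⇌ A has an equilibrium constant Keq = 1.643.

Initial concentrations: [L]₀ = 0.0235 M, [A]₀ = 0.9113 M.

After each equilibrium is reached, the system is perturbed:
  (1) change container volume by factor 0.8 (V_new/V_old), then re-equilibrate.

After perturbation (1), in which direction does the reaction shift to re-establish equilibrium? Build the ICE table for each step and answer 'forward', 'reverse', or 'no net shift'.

Q₀ = 7.0220e+04 vs Keq = 1.643 ⇒ Q>K, reverse
Step 1:
                  L         A
  Initial    0.0235    0.9113
  Change     0.7187   -0.2396
  Equil      0.7422    0.6717
  solve Keq expr → x = -0.2396; check Q = 1.643
Then change container volume by factor 0.8 (V_new/V_old).
Step 2:
                  L         A
  Initial    0.9277    0.8397
  Change    -0.1161   0.03871
  Equil      0.8116    0.8784
  solve Keq expr → x = 0.03871; check Q = 1.643

Direction: forward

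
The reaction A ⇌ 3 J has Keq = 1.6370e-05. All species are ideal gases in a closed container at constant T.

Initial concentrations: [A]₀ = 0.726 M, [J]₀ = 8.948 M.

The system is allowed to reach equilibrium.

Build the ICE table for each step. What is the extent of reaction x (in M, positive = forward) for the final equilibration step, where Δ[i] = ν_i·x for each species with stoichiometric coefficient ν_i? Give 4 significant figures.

Q₀ = 986.8 vs Keq = 1.6370e-05 ⇒ Q>K, reverse
Step 1:
                   A          J
  Initial      0.726      8.948
  Change        2.97     -8.909
  Equil        3.696    0.03926
  solve Keq expr → x = -2.97; check Q = 1.6370e-05

x = -2.97 M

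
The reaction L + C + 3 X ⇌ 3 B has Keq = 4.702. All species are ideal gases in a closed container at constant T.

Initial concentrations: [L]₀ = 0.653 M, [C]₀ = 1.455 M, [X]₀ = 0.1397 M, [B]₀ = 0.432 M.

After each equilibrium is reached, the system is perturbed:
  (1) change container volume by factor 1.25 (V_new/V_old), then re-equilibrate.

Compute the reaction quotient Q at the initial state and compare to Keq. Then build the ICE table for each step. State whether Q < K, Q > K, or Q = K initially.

Q₀ = 31.12 vs Keq = 4.702 ⇒ Q>K, reverse
Step 1:
                  L         C         X         B
  Initial     0.653     1.455    0.1397     0.432
  Change    0.02463   0.02463   0.07388  -0.07388
  Equil      0.6776      1.48    0.2136    0.3581
  solve Keq expr → x = -0.02463; check Q = 4.702
Then change container volume by factor 1.25 (V_new/V_old).
Step 2:
                  L         C         X         B
  Initial    0.5421     1.184    0.1709    0.2865
  Change   0.005227  0.005227   0.01568  -0.01568
  Equil      0.5473     1.189    0.1865    0.2708
  solve Keq expr → x = -0.005227; check Q = 4.702

Q₀ = 31.12; Q > K (proceeds reverse)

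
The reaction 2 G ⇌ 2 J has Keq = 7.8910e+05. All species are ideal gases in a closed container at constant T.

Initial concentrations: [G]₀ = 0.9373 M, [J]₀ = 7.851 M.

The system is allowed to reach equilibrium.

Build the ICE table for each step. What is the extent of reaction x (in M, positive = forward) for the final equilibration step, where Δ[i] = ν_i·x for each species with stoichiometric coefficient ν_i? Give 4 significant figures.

Q₀ = 70.16 vs Keq = 7.8910e+05 ⇒ Q<K, forward
Step 1:
                  G         J
  Initial    0.9373     7.851
  Change    -0.9274    0.9274
  Equil    0.009882     8.778
  solve Keq expr → x = 0.4637; check Q = 7.8910e+05

x = 0.4637 M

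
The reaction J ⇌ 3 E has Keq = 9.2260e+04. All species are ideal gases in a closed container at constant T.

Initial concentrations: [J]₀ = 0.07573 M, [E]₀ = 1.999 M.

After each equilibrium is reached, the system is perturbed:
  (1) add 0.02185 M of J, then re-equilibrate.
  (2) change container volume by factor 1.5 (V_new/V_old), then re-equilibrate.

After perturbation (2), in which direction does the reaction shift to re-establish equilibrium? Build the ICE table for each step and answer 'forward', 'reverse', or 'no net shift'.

Q₀ = 105.5 vs Keq = 9.2260e+04 ⇒ Q<K, forward
Step 1:
                   J          E
  init       0.07573      1.999
  Δ         -0.07561     0.2268
  eq      1.1953e-04      2.226
  solve Keq expr → x = 0.07561; check Q = 9.2260e+04
Then add 0.02185 M of J.
Step 2:
                   J          E
  init       0.02197      2.226
  Δ         -0.02184    0.06552
  eq      1.3039e-04      2.291
  solve Keq expr → x = 0.02184; check Q = 9.2260e+04
Then change container volume by factor 1.5 (V_new/V_old).
Step 3:
                   J          E
  init    8.6930e-05      1.528
  Δ       -4.8283e-05 1.4485e-04
  eq      3.8646e-05      1.528
  solve Keq expr → x = 4.8283e-05; check Q = 9.2260e+04

Direction: forward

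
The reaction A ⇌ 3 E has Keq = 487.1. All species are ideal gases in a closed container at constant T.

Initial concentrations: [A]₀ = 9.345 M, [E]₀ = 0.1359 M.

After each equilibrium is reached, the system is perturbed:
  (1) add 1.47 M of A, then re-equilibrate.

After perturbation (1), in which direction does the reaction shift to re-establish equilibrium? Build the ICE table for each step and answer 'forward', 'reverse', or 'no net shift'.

Direction: forward

Q₀ = 2.6858e-04 vs Keq = 487.1 ⇒ Q<K, forward
Step 1:
                    A           E
  Initial       9.345      0.1359
  Change       -4.418       13.25
  Equil         4.927       13.39
  solve Keq expr → x = 4.418; check Q = 487.1
Then add 1.47 M of A.
Step 2:
                    A           E
  Initial       6.397       13.39
  Change      -0.3226      0.9677
  Equil         6.075       14.36
  solve Keq expr → x = 0.3226; check Q = 487.1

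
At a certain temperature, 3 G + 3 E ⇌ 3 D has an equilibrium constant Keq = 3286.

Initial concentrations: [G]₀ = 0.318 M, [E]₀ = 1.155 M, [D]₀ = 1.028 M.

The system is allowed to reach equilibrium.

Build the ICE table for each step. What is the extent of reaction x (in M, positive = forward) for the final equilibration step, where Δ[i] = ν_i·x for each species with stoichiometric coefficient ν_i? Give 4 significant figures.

x = 0.07568 M

Q₀ = 21.93 vs Keq = 3286 ⇒ Q<K, forward
Step 1:
                  G         E         D
  init        0.318     1.155     1.028
  Δ          -0.227    -0.227     0.227
  eq        0.09097     0.928     1.255
  solve Keq expr → x = 0.07568; check Q = 3286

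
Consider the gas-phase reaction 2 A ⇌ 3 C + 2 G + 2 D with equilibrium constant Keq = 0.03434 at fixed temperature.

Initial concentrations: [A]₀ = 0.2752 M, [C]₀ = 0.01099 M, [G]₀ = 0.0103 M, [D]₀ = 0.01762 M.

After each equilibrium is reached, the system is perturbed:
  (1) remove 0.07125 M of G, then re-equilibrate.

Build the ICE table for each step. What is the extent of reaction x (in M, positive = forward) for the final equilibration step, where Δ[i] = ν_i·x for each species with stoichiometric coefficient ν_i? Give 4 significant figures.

Q₀ = 5.7727e-13 vs Keq = 0.03434 ⇒ Q<K, forward
Step 1:
                   A          C          G          D
  init        0.2752    0.01099     0.0103    0.01762
  Δ          -0.2181     0.3271     0.2181     0.2181
  eq         0.05711     0.3381     0.2284     0.2357
  solve Keq expr → x = 0.109; check Q = 0.03434
Then remove 0.07125 M of G.
Step 2:
                   A          C          G          D
  init       0.05711     0.3381     0.1571     0.2357
  Δ         -0.01035    0.01552    0.01035    0.01035
  eq         0.04677     0.3536     0.1675     0.2461
  solve Keq expr → x = 0.005174; check Q = 0.03434

x = 0.005174 M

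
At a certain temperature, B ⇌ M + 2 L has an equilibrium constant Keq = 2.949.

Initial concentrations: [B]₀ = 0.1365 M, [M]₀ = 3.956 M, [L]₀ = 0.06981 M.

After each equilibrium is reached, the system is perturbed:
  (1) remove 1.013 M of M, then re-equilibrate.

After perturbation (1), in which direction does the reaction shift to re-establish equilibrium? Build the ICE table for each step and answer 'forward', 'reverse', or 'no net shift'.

Q₀ = 0.1412 vs Keq = 2.949 ⇒ Q<K, forward
Step 1:
                   B          M          L
  init        0.1365      3.956    0.06981
  Δ         -0.07294    0.07294     0.1459
  eq         0.06356      4.029     0.2157
  solve Keq expr → x = 0.07294; check Q = 2.949
Then remove 1.013 M of M.
Step 2:
                   B          M          L
  init       0.06356      3.016     0.2157
  Δ        -0.008261   0.008261    0.01652
  eq          0.0553      3.024     0.2322
  solve Keq expr → x = 0.008261; check Q = 2.949

Direction: forward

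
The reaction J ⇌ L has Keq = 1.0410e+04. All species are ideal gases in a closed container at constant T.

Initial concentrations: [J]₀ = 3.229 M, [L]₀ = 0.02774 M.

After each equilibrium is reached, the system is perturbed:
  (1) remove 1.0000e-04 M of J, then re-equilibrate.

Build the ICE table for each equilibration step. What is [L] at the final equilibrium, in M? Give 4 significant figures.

[L]_eq = 3.256 M

Q₀ = 0.008591 vs Keq = 1.0410e+04 ⇒ Q<K, forward
Step 1:
                    J           L
  Initial       3.229     0.02774
  Change       -3.229       3.229
  Equil    3.1282e-04       3.256
  solve Keq expr → x = 3.229; check Q = 1.0410e+04
Then remove 1.0000e-04 M of J.
Step 2:
                    J           L
  Initial  2.1282e-04       3.256
  Change   9.9990e-05 -9.9990e-05
  Equil    3.1281e-04       3.256
  solve Keq expr → x = -9.9990e-05; check Q = 1.0410e+04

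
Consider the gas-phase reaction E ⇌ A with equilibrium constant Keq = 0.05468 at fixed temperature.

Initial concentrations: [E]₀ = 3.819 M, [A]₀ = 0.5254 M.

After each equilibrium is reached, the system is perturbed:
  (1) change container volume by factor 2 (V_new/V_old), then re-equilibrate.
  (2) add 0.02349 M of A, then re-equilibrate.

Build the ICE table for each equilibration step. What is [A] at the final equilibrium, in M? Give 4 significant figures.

Q₀ = 0.1376 vs Keq = 0.05468 ⇒ Q>K, reverse
Step 1:
                   E          A
  I            3.819     0.5254
  C           0.3002    -0.3002
  E            4.119     0.2252
  solve Keq expr → x = -0.3002; check Q = 0.05468
Then change container volume by factor 2 (V_new/V_old).
Step 2:
                   E          A
  I             2.06     0.1126
  C                0          0
  E             2.06     0.1126
  solve Keq expr → x = 0; check Q = 0.05468
Then add 0.02349 M of A.
Step 3:
                   E          A
  I             2.06     0.1361
  C          0.02227   -0.02227
  E            2.082     0.1138
  solve Keq expr → x = -0.02227; check Q = 0.05468

[A]_eq = 0.1138 M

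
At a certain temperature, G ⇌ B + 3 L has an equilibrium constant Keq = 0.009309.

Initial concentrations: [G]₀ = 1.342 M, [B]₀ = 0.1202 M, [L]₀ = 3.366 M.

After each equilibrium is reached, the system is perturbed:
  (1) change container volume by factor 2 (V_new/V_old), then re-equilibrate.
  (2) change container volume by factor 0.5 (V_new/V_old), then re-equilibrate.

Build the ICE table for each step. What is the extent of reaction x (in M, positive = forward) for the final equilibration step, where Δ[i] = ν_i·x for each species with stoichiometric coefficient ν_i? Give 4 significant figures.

Q₀ = 3.416 vs Keq = 0.009309 ⇒ Q>K, reverse
Step 1:
                    G           B           L
  Initial       1.342      0.1202       3.366
  Change       0.1197     -0.1197     -0.3591
  Equil         1.462  5.0050e-04       3.007
  solve Keq expr → x = -0.1197; check Q = 0.009309
Then change container volume by factor 2 (V_new/V_old).
Step 2:
                    G           B           L
  Initial      0.7308  2.5025e-04       1.503
  Change    -0.001727    0.001727     0.00518
  Equil        0.7291    0.001977       1.509
  solve Keq expr → x = 0.001727; check Q = 0.009309
Then change container volume by factor 0.5 (V_new/V_old).
Step 3:
                    G           B           L
  Initial       1.458    0.003954       3.017
  Change     0.003453   -0.003453    -0.01036
  Equil         1.462  5.0050e-04       3.007
  solve Keq expr → x = -0.003453; check Q = 0.009309

x = -0.003453 M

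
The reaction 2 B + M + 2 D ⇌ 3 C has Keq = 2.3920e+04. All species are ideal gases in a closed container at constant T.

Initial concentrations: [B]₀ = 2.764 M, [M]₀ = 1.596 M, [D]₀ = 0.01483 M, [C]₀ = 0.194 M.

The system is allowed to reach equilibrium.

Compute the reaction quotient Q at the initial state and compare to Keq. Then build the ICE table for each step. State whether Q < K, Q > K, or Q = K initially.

Q₀ = 2.723; Q < K (proceeds forward)

Q₀ = 2.723 vs Keq = 2.3920e+04 ⇒ Q<K, forward
Step 1:
                   B          M          D          C
  init         2.764      1.596    0.01483      0.194
  Δ         -0.01464  -0.007321   -0.01464    0.02196
  eq           2.749      1.589 1.8726e-04      0.216
  solve Keq expr → x = 0.007321; check Q = 2.3920e+04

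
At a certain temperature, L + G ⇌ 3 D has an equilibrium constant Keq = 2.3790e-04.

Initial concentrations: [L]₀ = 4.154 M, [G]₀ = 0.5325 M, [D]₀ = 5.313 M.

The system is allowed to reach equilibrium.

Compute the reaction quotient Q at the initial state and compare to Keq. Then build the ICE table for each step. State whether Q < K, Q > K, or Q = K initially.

Q₀ = 67.8; Q > K (proceeds reverse)

Q₀ = 67.8 vs Keq = 2.3790e-04 ⇒ Q>K, reverse
Step 1:
                  L         G         D
  Initial     4.154    0.5325     5.313
  Change      1.722     1.722    -5.166
  Equil       5.876     2.255    0.1466
  solve Keq expr → x = -1.722; check Q = 2.3790e-04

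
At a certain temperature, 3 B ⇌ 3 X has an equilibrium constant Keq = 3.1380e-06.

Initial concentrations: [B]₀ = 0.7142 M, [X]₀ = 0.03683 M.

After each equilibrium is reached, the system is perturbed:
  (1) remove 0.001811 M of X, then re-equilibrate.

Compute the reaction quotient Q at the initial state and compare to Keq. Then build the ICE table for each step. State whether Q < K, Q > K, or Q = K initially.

Q₀ = 1.3713e-04; Q > K (proceeds reverse)

Q₀ = 1.3713e-04 vs Keq = 3.1380e-06 ⇒ Q>K, reverse
Step 1:
                    B           X
  I            0.7142     0.03683
  C           0.02599    -0.02599
  E            0.7402     0.01084
  solve Keq expr → x = -0.008664; check Q = 3.1380e-06
Then remove 0.001811 M of X.
Step 2:
                    B           X
  I            0.7402    0.009026
  C         -0.001785    0.001785
  E            0.7384     0.01081
  solve Keq expr → x = 5.9496e-04; check Q = 3.1380e-06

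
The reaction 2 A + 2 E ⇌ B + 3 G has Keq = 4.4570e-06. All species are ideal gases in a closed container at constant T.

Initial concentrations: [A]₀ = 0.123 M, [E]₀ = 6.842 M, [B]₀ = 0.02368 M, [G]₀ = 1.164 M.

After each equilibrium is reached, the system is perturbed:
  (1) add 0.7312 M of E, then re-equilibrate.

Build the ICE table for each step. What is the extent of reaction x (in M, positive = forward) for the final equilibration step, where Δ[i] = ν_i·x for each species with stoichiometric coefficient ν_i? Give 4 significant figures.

x = 1.0508e-06 M

Q₀ = 0.05273 vs Keq = 4.4570e-06 ⇒ Q>K, reverse
Step 1:
                  A         E         B         G
  init        0.123     6.842   0.02368     1.164
  Δ         0.04735   0.04735  -0.02368  -0.07103
  eq         0.1704     6.889 4.7017e-06     1.093
  solve Keq expr → x = -0.02368; check Q = 4.4570e-06
Then add 0.7312 M of E.
Step 2:
                  A         E         B         G
  init       0.1704     7.621 4.7017e-06     1.093
  Δ       -2.1016e-06 -2.1016e-06 1.0508e-06 3.1524e-06
  eq         0.1703     7.621 5.7525e-06     1.093
  solve Keq expr → x = 1.0508e-06; check Q = 4.4570e-06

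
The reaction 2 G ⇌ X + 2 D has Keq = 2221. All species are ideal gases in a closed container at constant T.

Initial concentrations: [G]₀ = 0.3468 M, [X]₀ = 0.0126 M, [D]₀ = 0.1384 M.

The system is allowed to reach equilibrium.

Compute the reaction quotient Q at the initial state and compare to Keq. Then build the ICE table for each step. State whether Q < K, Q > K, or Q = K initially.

Q₀ = 0.002007 vs Keq = 2221 ⇒ Q<K, forward
Step 1:
                    G           X           D
  I            0.3468      0.0126      0.1384
  C           -0.3424      0.1712      0.3424
  E          0.004374      0.1838      0.4808
  solve Keq expr → x = 0.1712; check Q = 2221

Q₀ = 0.002007; Q < K (proceeds forward)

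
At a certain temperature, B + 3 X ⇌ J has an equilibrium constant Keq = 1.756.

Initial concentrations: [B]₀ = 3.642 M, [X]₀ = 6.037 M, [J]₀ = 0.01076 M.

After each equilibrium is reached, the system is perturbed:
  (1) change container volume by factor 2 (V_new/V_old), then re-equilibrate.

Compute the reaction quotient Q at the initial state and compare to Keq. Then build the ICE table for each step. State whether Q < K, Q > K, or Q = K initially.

Q₀ = 1.3428e-05; Q < K (proceeds forward)

Q₀ = 1.3428e-05 vs Keq = 1.756 ⇒ Q<K, forward
Step 1:
                   B          X          J
  init         3.642      6.037    0.01076
  Δ           -1.743      -5.23      1.743
  eq           1.899     0.8073      1.754
  solve Keq expr → x = 1.743; check Q = 1.756
Then change container volume by factor 2 (V_new/V_old).
Step 2:
                   B          X          J
  init        0.9494     0.4036      0.877
  Δ            0.113      0.339     -0.113
  eq           1.062     0.7426      0.764
  solve Keq expr → x = -0.113; check Q = 1.756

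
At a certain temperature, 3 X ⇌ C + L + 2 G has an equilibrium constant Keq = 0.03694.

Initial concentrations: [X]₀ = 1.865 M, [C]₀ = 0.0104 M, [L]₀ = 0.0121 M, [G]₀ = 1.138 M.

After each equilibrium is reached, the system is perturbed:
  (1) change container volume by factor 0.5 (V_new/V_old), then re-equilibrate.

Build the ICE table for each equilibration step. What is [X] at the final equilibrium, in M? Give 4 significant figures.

Q₀ = 2.5123e-05 vs Keq = 0.03694 ⇒ Q<K, forward
Step 1:
                    X           C           L           G
  I             1.865      0.0104      0.0121       1.138
  C           -0.5469      0.1823      0.1823      0.3646
  E             1.318      0.1927      0.1944       1.503
  solve Keq expr → x = 0.1823; check Q = 0.03694
Then change container volume by factor 0.5 (V_new/V_old).
Step 2:
                    X           C           L           G
  I             2.636      0.3854      0.3888       3.005
  C            0.2014    -0.06713    -0.06713     -0.1343
  E             2.838      0.3183      0.3217       2.871
  solve Keq expr → x = -0.06713; check Q = 0.03694

[X]_eq = 2.838 M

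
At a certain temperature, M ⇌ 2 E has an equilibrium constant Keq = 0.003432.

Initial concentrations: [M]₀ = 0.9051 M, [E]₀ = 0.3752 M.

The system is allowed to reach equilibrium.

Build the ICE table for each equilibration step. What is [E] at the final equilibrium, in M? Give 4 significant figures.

Q₀ = 0.1555 vs Keq = 0.003432 ⇒ Q>K, reverse
Step 1:
                   M          E
  I           0.9051     0.3752
  C           0.1574    -0.3148
  E            1.063    0.06039
  solve Keq expr → x = -0.1574; check Q = 0.003432

[E]_eq = 0.06039 M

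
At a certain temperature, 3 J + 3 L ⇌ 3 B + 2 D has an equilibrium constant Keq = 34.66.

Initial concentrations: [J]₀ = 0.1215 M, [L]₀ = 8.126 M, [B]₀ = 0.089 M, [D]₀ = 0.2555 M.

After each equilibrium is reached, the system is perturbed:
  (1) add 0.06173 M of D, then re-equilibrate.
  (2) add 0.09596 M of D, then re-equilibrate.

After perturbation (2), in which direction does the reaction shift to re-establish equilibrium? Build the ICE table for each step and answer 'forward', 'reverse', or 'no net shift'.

Direction: reverse

Q₀ = 4.7818e-05 vs Keq = 34.66 ⇒ Q<K, forward
Step 1:
                  J         L         B         D
  init       0.1215     8.126     0.089    0.2555
  Δ         -0.1177   -0.1177    0.1177   0.07846
  eq        0.00381     8.008    0.2067     0.334
  solve Keq expr → x = 0.03923; check Q = 34.66
Then add 0.06173 M of D.
Step 2:
                  J         L         B         D
  init      0.00381     8.008    0.2067    0.3957
  Δ       4.4461e-04 4.4461e-04 -4.4461e-04 -2.9641e-04
  eq       0.004255     8.009    0.2062    0.3954
  solve Keq expr → x = -1.4820e-04; check Q = 34.66
Then add 0.09596 M of D.
Step 3:
                  J         L         B         D
  init     0.004255     8.009    0.2062    0.4914
  Δ       6.4460e-04 6.4460e-04 -6.4460e-04 -4.2974e-04
  eq         0.0049     8.009    0.2056    0.4909
  solve Keq expr → x = -2.1487e-04; check Q = 34.66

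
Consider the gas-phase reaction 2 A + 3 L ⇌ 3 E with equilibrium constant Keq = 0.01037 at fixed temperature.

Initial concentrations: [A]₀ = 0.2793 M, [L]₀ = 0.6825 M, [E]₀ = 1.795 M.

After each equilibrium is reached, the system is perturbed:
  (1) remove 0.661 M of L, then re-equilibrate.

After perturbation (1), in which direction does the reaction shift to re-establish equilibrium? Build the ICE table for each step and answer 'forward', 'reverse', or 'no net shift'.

Direction: reverse

Q₀ = 233.2 vs Keq = 0.01037 ⇒ Q>K, reverse
Step 1:
                  A         L         E
  Initial    0.2793    0.6825     1.795
  Change     0.8768     1.315    -1.315
  Equil       1.156     1.998    0.4798
  solve Keq expr → x = -0.4384; check Q = 0.01037
Then remove 0.661 M of L.
Step 2:
                  A         L         E
  Initial     1.156     1.337    0.4798
  Change     0.0771    0.1157   -0.1157
  Equil       1.233     1.452    0.3642
  solve Keq expr → x = -0.03855; check Q = 0.01037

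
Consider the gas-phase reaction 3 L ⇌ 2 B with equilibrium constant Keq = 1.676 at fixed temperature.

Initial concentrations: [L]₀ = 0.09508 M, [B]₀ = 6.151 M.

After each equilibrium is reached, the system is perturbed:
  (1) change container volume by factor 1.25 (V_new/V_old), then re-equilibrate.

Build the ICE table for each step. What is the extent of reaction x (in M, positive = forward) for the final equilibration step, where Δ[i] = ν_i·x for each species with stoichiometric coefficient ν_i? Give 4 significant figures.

Q₀ = 4.4017e+04 vs Keq = 1.676 ⇒ Q>K, reverse
Step 1:
                    L           B
  I           0.09508       6.151
  C             2.251        -1.5
  E             2.346       4.651
  solve Keq expr → x = -0.7502; check Q = 1.676
Then change container volume by factor 1.25 (V_new/V_old).
Step 2:
                    L           B
  I             1.876       3.721
  C            0.1166    -0.07776
  E             1.993       3.643
  solve Keq expr → x = -0.03888; check Q = 1.676

x = -0.03888 M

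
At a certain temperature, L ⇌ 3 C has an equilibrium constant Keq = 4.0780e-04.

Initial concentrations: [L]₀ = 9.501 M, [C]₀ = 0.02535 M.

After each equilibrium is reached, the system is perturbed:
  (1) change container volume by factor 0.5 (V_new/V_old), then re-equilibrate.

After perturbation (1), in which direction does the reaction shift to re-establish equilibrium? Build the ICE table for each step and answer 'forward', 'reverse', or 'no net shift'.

Direction: reverse

Q₀ = 1.7146e-06 vs Keq = 4.0780e-04 ⇒ Q<K, forward
Step 1:
                    L           C
  I             9.501     0.02535
  C          -0.04382      0.1315
  E             9.457      0.1568
  solve Keq expr → x = 0.04382; check Q = 4.0780e-04
Then change container volume by factor 0.5 (V_new/V_old).
Step 2:
                    L           C
  I             18.91      0.3136
  C           0.03864     -0.1159
  E             18.95      0.1977
  solve Keq expr → x = -0.03864; check Q = 4.0780e-04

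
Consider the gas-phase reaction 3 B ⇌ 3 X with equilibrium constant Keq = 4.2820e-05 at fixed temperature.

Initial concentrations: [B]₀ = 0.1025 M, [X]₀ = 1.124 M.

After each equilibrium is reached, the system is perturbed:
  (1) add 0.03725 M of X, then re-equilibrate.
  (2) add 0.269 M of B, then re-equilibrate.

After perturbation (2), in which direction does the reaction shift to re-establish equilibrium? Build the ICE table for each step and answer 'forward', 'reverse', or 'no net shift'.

Direction: forward

Q₀ = 1319 vs Keq = 4.2820e-05 ⇒ Q>K, reverse
Step 1:
                    B           X
  init         0.1025       1.124
  Δ             1.083      -1.083
  eq            1.185     0.04146
  solve Keq expr → x = -0.3608; check Q = 4.2820e-05
Then add 0.03725 M of X.
Step 2:
                    B           X
  init          1.185     0.07871
  Δ           0.03599    -0.03599
  eq            1.221     0.04272
  solve Keq expr → x = -0.012; check Q = 4.2820e-05
Then add 0.269 M of B.
Step 3:
                    B           X
  init           1.49     0.04272
  Δ         -0.009093    0.009093
  eq            1.481     0.05181
  solve Keq expr → x = 0.003031; check Q = 4.2820e-05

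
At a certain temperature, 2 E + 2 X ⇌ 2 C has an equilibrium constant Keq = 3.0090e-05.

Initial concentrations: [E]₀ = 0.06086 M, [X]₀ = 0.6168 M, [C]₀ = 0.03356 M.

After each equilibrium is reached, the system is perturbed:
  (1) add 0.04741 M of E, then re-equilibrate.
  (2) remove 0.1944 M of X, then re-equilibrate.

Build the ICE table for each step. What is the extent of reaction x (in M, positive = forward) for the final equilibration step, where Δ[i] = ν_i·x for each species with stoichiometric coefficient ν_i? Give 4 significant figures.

Q₀ = 0.7993 vs Keq = 3.0090e-05 ⇒ Q>K, reverse
Step 1:
                  E         X         C
  Initial   0.06086    0.6168   0.03356
  Change    0.03322   0.03322  -0.03322
  Equil     0.09408      0.65 3.3547e-04
  solve Keq expr → x = -0.01661; check Q = 3.0090e-05
Then add 0.04741 M of E.
Step 2:
                  E         X         C
  Initial    0.1415      0.65 3.3547e-04
  Change  -1.6832e-04 -1.6832e-04 1.6832e-04
  Equil      0.1413    0.6499 5.0379e-04
  solve Keq expr → x = 8.4159e-05; check Q = 3.0090e-05
Then remove 0.1944 M of X.
Step 3:
                  E         X         C
  Initial    0.1413    0.4555 5.0379e-04
  Change  1.5021e-04 1.5021e-04 -1.5021e-04
  Equil      0.1415    0.4556 3.5358e-04
  solve Keq expr → x = -7.5107e-05; check Q = 3.0090e-05

x = -7.5107e-05 M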